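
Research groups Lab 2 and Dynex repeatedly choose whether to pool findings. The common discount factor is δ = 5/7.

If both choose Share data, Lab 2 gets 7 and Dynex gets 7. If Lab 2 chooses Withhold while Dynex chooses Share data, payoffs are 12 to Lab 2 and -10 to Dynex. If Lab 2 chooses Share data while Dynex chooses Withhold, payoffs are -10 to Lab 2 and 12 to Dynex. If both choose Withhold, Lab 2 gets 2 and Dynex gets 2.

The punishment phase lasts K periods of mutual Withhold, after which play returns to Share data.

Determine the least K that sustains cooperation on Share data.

2

No profitable deviation requires (7−2)(δ+…+δ^K) ≥ 12−7, i.e. δ+…+δ^K ≥ 1 ≈ 1.0000.
With δ = 5/7, the partial sums are K=1: 0.7143, K=2: 1.2245.
K = 2 is the first length at which the sum reaches 1.0000.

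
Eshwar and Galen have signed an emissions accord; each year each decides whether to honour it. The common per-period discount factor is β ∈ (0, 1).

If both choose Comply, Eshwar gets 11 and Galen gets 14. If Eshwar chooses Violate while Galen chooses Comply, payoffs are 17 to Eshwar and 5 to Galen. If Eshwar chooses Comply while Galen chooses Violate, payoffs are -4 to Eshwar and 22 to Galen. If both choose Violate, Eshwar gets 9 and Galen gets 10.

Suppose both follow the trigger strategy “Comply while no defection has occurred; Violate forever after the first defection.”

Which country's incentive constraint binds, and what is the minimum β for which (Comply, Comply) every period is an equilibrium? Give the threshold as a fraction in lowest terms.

Eshwar; β ≥ 3/4

Eshwar's threshold: (17−11)/(17−9) = 3/4.
Galen's threshold: (22−14)/(22−10) = 2/3.
3/4 > 2/3, so Eshwar binds and β* = 3/4.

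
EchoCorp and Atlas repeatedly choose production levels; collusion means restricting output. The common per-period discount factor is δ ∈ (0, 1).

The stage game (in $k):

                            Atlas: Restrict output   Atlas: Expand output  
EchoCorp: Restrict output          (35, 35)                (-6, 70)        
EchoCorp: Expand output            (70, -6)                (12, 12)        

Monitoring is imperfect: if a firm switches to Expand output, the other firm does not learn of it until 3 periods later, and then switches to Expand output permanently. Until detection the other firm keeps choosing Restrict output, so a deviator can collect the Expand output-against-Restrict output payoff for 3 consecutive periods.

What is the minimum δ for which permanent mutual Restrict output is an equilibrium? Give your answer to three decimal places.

0.845

The best deviation is to choose Expand output for all 3 undetected periods, earning 70 each, then 12 forever once detected.
Deviation value: 70(1−δ^3)/(1−δ) + 12δ^3/(1−δ); cooperation value: 35/(1−δ).
IC: 35 ≥ 70(1−δ^3) + 12δ^3 = 70 − 58δ^3.
So δ^3 ≥ 35/58, giving δ ≥ (35/58)^(1/3) ≈ 0.845.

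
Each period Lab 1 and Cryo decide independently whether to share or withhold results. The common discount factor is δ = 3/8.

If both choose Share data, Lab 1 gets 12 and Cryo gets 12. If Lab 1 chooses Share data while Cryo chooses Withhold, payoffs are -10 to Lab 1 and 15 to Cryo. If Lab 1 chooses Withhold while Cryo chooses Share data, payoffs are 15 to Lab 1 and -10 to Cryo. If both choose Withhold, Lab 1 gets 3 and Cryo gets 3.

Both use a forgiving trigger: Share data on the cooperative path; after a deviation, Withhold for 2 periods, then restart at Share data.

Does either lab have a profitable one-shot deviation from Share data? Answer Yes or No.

No

Comparing payoff streams over the 3 periods until play realigns: cooperate → 12(1+δ+…+δ^2); deviate → 15 + 3(δ+…+δ^2).
Cooperation is sustained iff (12−3)(δ+…+δ^2) ≥ 15−12.
δ+…+δ^2 = 3/8·(1−(3/8)^2)/(1−3/8) = 0.5156, and (15−12)/(12−3) = 0.3333.
0.5156 ≥ 0.3333, so cooperation is sustainable.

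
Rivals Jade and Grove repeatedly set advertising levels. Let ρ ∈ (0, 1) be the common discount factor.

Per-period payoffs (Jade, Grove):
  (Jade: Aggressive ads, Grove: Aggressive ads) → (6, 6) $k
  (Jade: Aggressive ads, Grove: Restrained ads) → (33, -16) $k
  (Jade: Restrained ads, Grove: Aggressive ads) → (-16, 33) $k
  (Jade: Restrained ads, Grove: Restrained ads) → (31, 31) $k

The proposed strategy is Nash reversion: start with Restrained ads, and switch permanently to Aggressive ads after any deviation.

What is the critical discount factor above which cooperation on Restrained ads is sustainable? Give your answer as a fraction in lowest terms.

Under grim trigger the critical discount factor is (T−C)/(T−P) with T = 33, C = 31, P = 6.
ρ* = (33−31)/(33−6) = 2/27.

2/27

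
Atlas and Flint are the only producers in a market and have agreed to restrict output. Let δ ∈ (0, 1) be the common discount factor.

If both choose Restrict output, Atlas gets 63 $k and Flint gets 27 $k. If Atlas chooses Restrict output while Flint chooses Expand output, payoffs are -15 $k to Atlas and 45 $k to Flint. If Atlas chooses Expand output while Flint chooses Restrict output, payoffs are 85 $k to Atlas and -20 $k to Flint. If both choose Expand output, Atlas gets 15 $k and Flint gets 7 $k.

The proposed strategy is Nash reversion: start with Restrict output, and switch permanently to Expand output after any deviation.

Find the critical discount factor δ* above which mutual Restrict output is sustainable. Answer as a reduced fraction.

9/19

For Atlas: deviation gain 85−63 = 22, per-period punishment loss 63−15 = 48. IC gives δ ≥ 22/70 = 11/35.
For Flint: gain 18, loss 20 per period, so δ ≥ 18/38 = 9/19.
The tighter constraint is Flint's, so cooperation needs δ ≥ 9/19.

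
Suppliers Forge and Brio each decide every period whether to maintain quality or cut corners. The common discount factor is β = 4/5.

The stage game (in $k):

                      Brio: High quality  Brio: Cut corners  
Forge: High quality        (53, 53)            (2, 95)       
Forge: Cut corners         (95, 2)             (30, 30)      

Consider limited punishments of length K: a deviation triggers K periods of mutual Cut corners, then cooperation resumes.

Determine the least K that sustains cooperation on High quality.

3

Need Σ_{k=1}^{K} β^k ≥ (95−53)/(53−30) = 1.8261 at β = 4/5.
At K = 2 the sum is 1.4400 < 1.8261; at K = 3 it is 1.9520 ≥ 1.8261.
So the minimum punishment length is K = 3.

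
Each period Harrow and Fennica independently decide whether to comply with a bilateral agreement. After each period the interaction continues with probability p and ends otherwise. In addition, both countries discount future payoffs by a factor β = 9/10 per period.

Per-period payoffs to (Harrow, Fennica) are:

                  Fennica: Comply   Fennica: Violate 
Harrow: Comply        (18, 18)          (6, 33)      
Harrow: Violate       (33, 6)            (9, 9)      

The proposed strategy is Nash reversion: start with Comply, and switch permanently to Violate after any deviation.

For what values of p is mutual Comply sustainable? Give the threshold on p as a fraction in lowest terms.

Expected continuation weight on next period's payoff is β·p = 9/10·p, which plays the role of the discount factor.
Cooperation requires 9/10·p ≥ (33−18)/(33−9) = 5/8, hence p ≥ 25/36.

25/36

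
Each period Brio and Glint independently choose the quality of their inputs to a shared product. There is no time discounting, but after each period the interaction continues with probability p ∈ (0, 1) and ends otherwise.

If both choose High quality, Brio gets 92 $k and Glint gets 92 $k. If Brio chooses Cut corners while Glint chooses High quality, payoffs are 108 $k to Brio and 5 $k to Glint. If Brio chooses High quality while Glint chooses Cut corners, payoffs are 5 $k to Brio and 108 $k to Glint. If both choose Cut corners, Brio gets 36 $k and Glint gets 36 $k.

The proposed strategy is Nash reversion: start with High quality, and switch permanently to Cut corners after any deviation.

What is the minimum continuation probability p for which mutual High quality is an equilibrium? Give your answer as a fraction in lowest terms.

Expected cooperation value is 92 + p·92 + p²·92 + … = 92/(1−p); deviation gives 108 + p·36/(1−p).
92 ≥ 108(1−p) + 36p ⇒ 72p ≥ 16 ⇒ p ≥ 16/72 = 2/9.

2/9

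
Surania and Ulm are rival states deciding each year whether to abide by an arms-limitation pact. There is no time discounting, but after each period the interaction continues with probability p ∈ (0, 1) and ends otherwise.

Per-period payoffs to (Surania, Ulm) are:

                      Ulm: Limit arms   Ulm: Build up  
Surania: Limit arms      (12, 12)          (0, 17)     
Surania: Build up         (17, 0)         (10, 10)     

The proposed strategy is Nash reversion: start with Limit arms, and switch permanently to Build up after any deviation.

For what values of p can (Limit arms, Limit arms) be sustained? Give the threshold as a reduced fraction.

Expected cooperation value is 12 + p·12 + p²·12 + … = 12/(1−p); deviation gives 17 + p·10/(1−p).
12 ≥ 17(1−p) + 10p ⇒ 7p ≥ 5 ⇒ p ≥ 5/7.

5/7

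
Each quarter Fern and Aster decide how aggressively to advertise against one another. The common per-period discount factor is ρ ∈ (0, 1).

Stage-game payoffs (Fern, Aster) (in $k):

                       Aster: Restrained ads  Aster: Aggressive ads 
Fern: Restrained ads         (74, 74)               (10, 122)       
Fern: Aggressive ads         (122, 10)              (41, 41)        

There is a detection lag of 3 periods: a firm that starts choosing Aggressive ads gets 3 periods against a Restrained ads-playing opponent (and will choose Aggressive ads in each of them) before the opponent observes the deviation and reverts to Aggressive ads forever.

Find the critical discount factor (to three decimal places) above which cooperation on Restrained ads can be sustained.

0.840

The best deviation is to choose Aggressive ads for all 3 undetected periods, earning 122 each, then 41 forever once detected.
Deviation value: 122(1−ρ^3)/(1−ρ) + 41ρ^3/(1−ρ); cooperation value: 74/(1−ρ).
IC: 74 ≥ 122(1−ρ^3) + 41ρ^3 = 122 − 81ρ^3.
So ρ^3 ≥ 48/81 = 16/27, giving ρ ≥ (16/27)^(1/3) ≈ 0.840.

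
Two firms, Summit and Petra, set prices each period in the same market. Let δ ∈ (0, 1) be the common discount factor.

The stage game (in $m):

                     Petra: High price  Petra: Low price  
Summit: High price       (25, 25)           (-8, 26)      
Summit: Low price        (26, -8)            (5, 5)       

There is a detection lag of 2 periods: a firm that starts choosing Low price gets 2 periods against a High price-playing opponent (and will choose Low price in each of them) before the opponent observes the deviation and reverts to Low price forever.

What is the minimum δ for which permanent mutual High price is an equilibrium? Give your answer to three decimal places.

0.218

The best deviation is to choose Low price for all 2 undetected periods, earning 26 each, then 5 forever once detected.
Deviation value: 26(1−δ^2)/(1−δ) + 5δ^2/(1−δ); cooperation value: 25/(1−δ).
IC: 25 ≥ 26(1−δ^2) + 5δ^2 = 26 − 21δ^2.
So δ^2 ≥ 1/21, giving δ ≥ (1/21)^(1/2) ≈ 0.218.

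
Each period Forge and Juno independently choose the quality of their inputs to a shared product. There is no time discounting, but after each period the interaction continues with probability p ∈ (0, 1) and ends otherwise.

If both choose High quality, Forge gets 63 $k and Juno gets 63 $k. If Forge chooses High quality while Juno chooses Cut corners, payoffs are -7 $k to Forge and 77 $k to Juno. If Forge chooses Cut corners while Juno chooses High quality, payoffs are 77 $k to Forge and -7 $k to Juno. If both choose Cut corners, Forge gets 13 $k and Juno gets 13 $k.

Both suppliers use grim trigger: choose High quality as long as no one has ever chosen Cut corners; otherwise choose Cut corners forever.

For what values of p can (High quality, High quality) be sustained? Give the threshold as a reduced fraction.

7/32

With no time discounting, the continuation probability p plays the role of the discount factor.
Grim-trigger IC: 63/(1−p) ≥ 77 + 13p/(1−p) ⇒ p ≥ (77−63)/(77−13) = 7/32.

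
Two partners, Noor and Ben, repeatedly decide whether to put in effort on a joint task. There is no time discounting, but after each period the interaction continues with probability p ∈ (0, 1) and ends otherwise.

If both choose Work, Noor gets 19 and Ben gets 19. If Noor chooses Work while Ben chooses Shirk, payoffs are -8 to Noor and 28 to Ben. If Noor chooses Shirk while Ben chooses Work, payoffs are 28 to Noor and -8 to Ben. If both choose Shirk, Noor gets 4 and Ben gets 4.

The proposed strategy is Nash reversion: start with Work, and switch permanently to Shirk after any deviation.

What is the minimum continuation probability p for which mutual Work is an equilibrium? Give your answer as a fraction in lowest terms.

Expected cooperation value is 19 + p·19 + p²·19 + … = 19/(1−p); deviation gives 28 + p·4/(1−p).
19 ≥ 28(1−p) + 4p ⇒ 24p ≥ 9 ⇒ p ≥ 9/24 = 3/8.

3/8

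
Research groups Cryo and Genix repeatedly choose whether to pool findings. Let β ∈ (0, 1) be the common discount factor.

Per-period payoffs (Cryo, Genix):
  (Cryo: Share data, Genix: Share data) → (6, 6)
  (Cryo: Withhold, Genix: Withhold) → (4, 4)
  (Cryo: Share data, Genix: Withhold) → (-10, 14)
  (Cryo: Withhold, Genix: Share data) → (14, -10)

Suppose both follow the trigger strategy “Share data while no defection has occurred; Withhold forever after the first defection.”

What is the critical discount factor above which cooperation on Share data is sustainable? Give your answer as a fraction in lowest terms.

One-period gain from deviating is 14 − 6 = 8. The loss is 6 − 4 = 2 in every subsequent period, with present value 2·β/(1−β).
Deviation is unprofitable when 2·β/(1−β) ≥ 8, i.e. β/(1−β) ≥ 4.
Equivalently β ≥ 8/(8+2) = 4/5.

4/5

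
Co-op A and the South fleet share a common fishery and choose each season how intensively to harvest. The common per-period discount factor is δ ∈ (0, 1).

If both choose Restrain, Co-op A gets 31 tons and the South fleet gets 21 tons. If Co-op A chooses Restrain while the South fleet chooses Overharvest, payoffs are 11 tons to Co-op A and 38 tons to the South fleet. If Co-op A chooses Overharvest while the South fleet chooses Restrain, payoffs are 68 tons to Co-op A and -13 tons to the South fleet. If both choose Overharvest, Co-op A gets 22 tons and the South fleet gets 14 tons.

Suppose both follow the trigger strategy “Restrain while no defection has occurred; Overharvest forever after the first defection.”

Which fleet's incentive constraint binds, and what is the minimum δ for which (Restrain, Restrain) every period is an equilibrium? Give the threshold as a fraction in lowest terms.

Co-op A's threshold: (68−31)/(68−22) = 37/46.
the South fleet's threshold: (38−21)/(38−14) = 17/24.
37/46 > 17/24, so Co-op A binds and δ* = 37/46.

Co-op A; δ ≥ 37/46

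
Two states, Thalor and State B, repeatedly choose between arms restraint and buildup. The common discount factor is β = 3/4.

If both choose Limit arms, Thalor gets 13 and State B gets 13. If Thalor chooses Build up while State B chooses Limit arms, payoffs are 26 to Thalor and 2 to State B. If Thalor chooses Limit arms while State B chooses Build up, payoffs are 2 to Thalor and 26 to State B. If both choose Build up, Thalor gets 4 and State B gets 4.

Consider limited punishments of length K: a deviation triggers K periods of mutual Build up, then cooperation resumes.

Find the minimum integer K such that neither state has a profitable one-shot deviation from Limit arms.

No profitable deviation requires (13−4)(β+…+β^K) ≥ 26−13, i.e. β+…+β^K ≥ 13/9 ≈ 1.4444.
With β = 3/4, the partial sums are K=1: 0.7500, K=2: 1.3125, K=3: 1.7344.
K = 3 is the first length at which the sum reaches 1.4444.

3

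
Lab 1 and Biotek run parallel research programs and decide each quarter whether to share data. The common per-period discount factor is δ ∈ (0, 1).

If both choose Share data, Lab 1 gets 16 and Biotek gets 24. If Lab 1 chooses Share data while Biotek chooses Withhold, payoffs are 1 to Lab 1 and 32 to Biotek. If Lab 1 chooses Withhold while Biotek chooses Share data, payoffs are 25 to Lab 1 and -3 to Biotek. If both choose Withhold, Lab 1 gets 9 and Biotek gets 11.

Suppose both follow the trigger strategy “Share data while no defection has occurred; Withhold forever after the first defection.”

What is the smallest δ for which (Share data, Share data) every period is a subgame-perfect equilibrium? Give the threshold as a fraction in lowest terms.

Lab 1: cooperation gives 16 each period; deviation gives 25 once then 9 forever.
  16/(1−δ) ≥ 25 + 9δ/(1−δ) ⇒ δ ≥ 9/16.
Biotek: cooperation gives 24 each period; deviation gives 32 once then 11 forever.
  δ ≥ 8/21.
Both must hold, so the binding constraint is Lab 1's: δ ≥ 9/16.

9/16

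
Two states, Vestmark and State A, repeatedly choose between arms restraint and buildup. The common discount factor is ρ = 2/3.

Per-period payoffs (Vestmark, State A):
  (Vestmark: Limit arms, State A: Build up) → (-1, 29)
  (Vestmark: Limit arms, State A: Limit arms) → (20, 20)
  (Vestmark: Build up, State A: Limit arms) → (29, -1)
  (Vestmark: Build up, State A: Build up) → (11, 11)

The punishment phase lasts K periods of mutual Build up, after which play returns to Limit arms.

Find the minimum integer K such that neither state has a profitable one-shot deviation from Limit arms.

IC: ρ(1−ρ^K)/(1−ρ) ≥ (29−20)/(20−11) = 1.
With ρ = 2/3: need 1 − ρ^K ≥ 1·(1−2/3)/(2/3), i.e. ρ^K ≤ 0.5000.
Since (2/3)^1 = 0.6667 and (2/3)^2 = 0.4444, the smallest such K is 2.

2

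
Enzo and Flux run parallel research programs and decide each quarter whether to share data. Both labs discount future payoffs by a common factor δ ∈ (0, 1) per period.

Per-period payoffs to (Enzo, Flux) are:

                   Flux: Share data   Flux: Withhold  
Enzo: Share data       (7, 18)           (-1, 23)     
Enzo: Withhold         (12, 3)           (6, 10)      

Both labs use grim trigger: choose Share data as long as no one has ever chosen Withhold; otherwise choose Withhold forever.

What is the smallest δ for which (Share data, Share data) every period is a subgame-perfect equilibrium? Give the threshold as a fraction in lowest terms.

5/6

Enzo: cooperation gives 7 each period; deviation gives 12 once then 6 forever.
  7/(1−δ) ≥ 12 + 6δ/(1−δ) ⇒ δ ≥ 5/6.
Flux: cooperation gives 18 each period; deviation gives 23 once then 10 forever.
  δ ≥ 5/13.
Both must hold, so the binding constraint is Enzo's: δ ≥ 5/6.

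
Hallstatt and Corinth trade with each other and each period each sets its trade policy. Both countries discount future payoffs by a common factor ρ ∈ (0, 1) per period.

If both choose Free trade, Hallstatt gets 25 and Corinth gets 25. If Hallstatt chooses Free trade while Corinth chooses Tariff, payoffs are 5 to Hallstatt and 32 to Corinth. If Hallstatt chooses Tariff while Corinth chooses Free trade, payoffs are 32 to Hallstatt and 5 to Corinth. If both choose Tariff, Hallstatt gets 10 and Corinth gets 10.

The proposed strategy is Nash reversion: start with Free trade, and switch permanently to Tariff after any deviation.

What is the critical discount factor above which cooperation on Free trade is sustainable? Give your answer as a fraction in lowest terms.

25/(1−ρ) ≥ 32 + 10ρ/(1−ρ)
25 ≥ 32 − 22ρ
ρ ≥ 7/22.

7/22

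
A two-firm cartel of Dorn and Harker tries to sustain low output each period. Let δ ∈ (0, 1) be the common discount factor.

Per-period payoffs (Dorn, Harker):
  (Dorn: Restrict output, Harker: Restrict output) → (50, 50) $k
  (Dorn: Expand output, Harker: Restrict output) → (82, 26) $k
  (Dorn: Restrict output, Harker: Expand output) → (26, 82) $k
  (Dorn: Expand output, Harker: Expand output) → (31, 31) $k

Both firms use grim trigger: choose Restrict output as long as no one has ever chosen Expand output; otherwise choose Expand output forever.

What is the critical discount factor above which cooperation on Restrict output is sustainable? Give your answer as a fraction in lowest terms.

One-period gain from deviating is 82 − 50 = 32. The loss is 50 − 31 = 19 in every subsequent period, with present value 19·δ/(1−δ).
Deviation is unprofitable when 19·δ/(1−δ) ≥ 32, i.e. δ/(1−δ) ≥ 32/19.
Equivalently δ ≥ 32/(32+19) = 32/51.

32/51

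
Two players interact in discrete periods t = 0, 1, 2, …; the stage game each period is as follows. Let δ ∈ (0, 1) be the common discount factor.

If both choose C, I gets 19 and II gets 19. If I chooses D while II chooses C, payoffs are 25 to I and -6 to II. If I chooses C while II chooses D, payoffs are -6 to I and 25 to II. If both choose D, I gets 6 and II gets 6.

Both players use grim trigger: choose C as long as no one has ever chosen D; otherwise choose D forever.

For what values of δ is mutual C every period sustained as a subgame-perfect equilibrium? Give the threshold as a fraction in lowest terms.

19/(1−δ) ≥ 25 + 6δ/(1−δ)
19 ≥ 25 − 19δ
δ ≥ 6/19.

6/19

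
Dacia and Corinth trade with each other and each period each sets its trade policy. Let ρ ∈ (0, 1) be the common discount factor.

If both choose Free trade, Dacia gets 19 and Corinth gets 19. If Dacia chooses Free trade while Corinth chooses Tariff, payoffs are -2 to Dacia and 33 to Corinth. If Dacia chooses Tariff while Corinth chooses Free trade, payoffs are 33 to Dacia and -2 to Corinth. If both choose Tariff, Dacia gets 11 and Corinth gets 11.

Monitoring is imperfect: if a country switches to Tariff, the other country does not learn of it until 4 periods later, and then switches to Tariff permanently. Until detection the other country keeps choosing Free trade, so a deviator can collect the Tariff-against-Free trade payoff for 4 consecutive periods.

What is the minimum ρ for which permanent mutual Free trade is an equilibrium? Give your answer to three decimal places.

A deviator earns 33 for 4 periods, then 11 forever; cooperating earns 19 forever. Multiplying the IC by (1−ρ):
19 ≥ 33(1−ρ^4) + 11ρ^4, so 22·ρ^4 ≥ 14 and ρ^4 ≥ 7/11.
ρ ≥ (7/11)^(1/4) ≈ 0.893.

0.893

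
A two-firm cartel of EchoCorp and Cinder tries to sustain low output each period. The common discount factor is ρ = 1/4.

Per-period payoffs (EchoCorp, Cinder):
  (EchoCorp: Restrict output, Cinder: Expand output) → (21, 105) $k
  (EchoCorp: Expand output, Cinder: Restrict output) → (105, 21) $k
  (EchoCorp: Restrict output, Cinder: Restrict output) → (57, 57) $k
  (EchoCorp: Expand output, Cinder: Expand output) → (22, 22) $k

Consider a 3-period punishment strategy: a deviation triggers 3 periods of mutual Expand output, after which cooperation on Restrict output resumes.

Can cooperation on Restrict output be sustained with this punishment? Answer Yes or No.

No

IC: ρ+…+ρ^3 ≥ (105−57)/(57−22) = 48/35.
At ρ = 1/4: partial sum = 0.3281 < 1.3714. Cooperation not sustainable.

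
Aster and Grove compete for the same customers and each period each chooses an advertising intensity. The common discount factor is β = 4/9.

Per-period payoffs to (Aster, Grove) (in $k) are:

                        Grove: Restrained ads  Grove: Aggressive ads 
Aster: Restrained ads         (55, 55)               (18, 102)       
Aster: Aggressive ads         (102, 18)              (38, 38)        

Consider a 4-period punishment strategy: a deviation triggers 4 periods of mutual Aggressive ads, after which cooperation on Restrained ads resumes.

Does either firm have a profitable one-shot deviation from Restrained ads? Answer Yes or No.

Yes

Comparing payoff streams over the 5 periods until play realigns: cooperate → 55(1+β+…+β^4); deviate → 102 + 38(β+…+β^4).
Cooperation is sustained iff (55−38)(β+…+β^4) ≥ 102−55.
β+…+β^4 = 4/9·(1−(4/9)^4)/(1−4/9) = 0.7688, and (102−55)/(55−38) = 2.7647.
0.7688 < 2.7647, so cooperation is not sustainable.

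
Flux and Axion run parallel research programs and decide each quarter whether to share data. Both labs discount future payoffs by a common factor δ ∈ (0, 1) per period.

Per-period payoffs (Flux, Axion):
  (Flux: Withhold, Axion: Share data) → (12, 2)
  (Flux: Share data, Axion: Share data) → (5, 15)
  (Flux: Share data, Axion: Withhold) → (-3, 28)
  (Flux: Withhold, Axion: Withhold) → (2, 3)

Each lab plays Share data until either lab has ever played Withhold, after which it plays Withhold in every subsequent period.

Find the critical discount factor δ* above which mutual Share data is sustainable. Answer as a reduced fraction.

Flux's threshold: (12−5)/(12−2) = 7/10.
Axion's threshold: (28−15)/(28−3) = 13/25.
7/10 > 13/25, so Flux binds and δ* = 7/10.

7/10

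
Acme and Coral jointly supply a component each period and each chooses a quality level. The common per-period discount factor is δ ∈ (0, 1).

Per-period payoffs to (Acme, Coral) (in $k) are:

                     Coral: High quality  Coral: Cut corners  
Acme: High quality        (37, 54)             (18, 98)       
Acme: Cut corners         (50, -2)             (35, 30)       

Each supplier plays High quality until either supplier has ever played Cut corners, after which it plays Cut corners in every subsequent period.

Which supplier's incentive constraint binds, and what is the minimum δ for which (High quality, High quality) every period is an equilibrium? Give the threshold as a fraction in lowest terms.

Acme; δ ≥ 13/15

For Acme: deviation gain 50−37 = 13, per-period punishment loss 37−35 = 2. IC gives δ ≥ 13/15.
For Coral: gain 44, loss 24 per period, so δ ≥ 44/68 = 11/17.
The tighter constraint is Acme's, so cooperation needs δ ≥ 13/15.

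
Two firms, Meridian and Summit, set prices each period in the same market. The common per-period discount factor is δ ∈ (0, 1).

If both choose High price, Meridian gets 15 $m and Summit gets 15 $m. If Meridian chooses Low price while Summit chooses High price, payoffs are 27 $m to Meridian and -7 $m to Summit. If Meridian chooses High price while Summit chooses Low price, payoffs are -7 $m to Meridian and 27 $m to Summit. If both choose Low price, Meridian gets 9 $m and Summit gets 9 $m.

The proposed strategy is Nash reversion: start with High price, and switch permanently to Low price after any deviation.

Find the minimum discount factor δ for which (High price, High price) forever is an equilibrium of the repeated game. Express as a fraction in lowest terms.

2/3

Under grim trigger the critical discount factor is (T−C)/(T−P) with T = 27, C = 15, P = 9.
δ* = (27−15)/(27−9) = 12/18 = 2/3.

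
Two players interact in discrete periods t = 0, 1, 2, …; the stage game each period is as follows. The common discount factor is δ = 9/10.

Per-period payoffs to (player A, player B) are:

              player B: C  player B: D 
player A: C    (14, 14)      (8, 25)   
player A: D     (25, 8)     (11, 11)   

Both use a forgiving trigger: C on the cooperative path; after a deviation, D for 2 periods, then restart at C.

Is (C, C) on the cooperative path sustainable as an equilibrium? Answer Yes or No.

No

Comparing payoff streams over the 3 periods until play realigns: cooperate → 14(1+δ+…+δ^2); deviate → 25 + 11(δ+…+δ^2).
Cooperation is sustained iff (14−11)(δ+…+δ^2) ≥ 25−14.
δ+…+δ^2 = 9/10·(1−(9/10)^2)/(1−9/10) = 1.7100, and (25−14)/(14−11) = 3.6667.
1.7100 < 3.6667, so cooperation is not sustainable.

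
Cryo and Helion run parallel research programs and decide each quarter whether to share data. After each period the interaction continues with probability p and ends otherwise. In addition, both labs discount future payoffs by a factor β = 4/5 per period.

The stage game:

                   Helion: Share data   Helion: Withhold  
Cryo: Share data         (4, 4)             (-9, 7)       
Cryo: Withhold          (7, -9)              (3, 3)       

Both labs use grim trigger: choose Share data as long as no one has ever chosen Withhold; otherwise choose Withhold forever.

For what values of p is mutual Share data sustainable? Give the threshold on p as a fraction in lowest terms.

15/16

Expected continuation weight on next period's payoff is β·p = 4/5·p, which plays the role of the discount factor.
Cooperation requires 4/5·p ≥ (7−4)/(7−3) = 3/4, hence p ≥ 15/16.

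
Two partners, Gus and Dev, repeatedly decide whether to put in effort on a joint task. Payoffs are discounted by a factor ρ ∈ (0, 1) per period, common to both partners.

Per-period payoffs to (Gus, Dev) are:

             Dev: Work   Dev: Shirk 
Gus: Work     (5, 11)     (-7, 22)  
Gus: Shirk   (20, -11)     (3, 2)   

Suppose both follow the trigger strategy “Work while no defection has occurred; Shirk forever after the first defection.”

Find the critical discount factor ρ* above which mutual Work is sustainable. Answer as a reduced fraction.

15/17

For Gus: deviation gain 20−5 = 15, per-period punishment loss 5−3 = 2. IC gives ρ ≥ 15/17.
For Dev: gain 11, loss 9 per period, so ρ ≥ 11/20.
The tighter constraint is Gus's, so cooperation needs ρ ≥ 15/17.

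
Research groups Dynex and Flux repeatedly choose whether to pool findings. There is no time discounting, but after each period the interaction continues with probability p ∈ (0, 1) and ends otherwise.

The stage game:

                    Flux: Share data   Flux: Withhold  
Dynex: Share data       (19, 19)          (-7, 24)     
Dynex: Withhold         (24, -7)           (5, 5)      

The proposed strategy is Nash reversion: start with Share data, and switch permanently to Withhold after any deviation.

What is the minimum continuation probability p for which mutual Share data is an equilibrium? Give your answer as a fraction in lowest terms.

With no time discounting, the continuation probability p plays the role of the discount factor.
Grim-trigger IC: 19/(1−p) ≥ 24 + 5p/(1−p) ⇒ p ≥ (24−19)/(24−5) = 5/19.

5/19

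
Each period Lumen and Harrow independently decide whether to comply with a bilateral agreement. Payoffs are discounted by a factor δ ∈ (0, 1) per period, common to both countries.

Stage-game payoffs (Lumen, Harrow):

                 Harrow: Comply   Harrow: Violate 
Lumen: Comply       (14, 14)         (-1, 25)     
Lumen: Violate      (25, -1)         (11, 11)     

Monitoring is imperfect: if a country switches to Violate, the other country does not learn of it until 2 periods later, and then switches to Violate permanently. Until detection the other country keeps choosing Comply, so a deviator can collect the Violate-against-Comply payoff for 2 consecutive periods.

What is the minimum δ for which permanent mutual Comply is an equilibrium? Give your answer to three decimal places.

0.886

Deviating for the 2 undetected periods gains 25−14 = 11 per period over cooperation, then loses 14−11 = 3 per period forever once punishment starts.
Gain: 11(1 + δ + … + δ^1); loss: 3·δ^2/(1−δ).
No profitable deviation ⇔ 11(1−δ^2) ≤ 3·δ^2, i.e. δ^2 ≥ 11/(11+3) = 11/14.
Hence δ ≥ (11/14)^(1/2) ≈ 0.886.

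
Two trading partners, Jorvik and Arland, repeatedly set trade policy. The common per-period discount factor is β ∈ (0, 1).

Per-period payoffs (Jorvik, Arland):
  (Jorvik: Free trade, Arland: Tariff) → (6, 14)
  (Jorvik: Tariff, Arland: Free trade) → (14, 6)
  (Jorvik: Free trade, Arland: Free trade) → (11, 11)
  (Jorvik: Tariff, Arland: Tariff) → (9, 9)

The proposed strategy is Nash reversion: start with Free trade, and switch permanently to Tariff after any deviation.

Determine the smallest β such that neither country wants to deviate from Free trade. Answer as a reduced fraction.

Under grim trigger the critical discount factor is (T−C)/(T−P) with T = 14, C = 11, P = 9.
β* = (14−11)/(14−9) = 3/5.

3/5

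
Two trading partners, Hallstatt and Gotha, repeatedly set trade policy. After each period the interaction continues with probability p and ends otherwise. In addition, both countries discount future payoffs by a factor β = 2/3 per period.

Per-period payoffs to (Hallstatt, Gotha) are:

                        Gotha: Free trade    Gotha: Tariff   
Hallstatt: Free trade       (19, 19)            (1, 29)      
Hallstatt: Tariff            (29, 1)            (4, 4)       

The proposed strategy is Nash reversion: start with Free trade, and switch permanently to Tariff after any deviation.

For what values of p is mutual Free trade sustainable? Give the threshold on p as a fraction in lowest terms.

3/5

Expected continuation weight on next period's payoff is β·p = 2/3·p, which plays the role of the discount factor.
Cooperation requires 2/3·p ≥ (29−19)/(29−4) = 2/5, hence p ≥ 3/5.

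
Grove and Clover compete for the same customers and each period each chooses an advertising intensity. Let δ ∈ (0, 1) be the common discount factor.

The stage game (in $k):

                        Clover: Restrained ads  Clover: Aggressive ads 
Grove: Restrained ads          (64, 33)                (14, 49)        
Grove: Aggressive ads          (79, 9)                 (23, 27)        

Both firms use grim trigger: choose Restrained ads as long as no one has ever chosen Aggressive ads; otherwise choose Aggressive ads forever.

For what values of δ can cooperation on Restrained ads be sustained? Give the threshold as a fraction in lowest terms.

For Grove: deviation gain 79−64 = 15, per-period punishment loss 64−23 = 41. IC gives δ ≥ 15/56.
For Clover: gain 16, loss 6 per period, so δ ≥ 16/22 = 8/11.
The tighter constraint is Clover's, so cooperation needs δ ≥ 8/11.

8/11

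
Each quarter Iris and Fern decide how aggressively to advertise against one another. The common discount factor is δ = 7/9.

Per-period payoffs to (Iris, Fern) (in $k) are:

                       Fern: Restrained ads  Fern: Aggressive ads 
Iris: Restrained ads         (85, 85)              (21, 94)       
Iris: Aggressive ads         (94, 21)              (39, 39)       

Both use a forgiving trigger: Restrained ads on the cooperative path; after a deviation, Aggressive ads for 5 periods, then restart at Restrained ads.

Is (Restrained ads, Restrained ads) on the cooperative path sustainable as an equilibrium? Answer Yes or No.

Yes

IC: δ+…+δ^5 ≥ (94−85)/(85−39) = 9/46.
At δ = 7/9: partial sum = 2.5038 ≥ 0.1957. Cooperation sustainable.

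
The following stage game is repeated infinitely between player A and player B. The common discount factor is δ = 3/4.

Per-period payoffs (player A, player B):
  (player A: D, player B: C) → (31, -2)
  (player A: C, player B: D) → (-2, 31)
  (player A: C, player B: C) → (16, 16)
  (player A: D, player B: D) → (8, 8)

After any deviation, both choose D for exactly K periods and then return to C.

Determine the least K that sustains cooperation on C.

No profitable deviation requires (16−8)(δ+…+δ^K) ≥ 31−16, i.e. δ+…+δ^K ≥ 15/8 ≈ 1.8750.
With δ = 3/4, the partial sums are K=1: 0.7500, K=2: 1.3125, K=3: 1.7344, K=4: 2.0508.
K = 4 is the first length at which the sum reaches 1.8750.

4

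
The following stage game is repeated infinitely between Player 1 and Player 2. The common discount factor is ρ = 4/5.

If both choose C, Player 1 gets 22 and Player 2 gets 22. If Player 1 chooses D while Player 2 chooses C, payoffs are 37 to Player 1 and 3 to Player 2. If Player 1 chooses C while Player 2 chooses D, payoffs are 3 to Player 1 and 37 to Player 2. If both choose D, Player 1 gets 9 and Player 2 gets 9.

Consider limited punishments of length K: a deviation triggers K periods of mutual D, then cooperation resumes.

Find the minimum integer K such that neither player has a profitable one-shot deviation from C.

2

No profitable deviation requires (22−9)(ρ+…+ρ^K) ≥ 37−22, i.e. ρ+…+ρ^K ≥ 15/13 ≈ 1.1538.
With ρ = 4/5, the partial sums are K=1: 0.8000, K=2: 1.4400.
K = 2 is the first length at which the sum reaches 1.1538.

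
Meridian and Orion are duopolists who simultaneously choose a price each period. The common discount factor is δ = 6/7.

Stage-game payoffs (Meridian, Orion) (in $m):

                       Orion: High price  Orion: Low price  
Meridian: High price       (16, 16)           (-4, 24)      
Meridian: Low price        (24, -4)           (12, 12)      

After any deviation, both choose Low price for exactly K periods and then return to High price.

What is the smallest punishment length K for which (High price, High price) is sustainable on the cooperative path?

3

IC: δ(1−δ^K)/(1−δ) ≥ (24−16)/(16−12) = 2.
With δ = 6/7: need 1 − δ^K ≥ 2·(1−6/7)/(6/7), i.e. δ^K ≤ 0.6667.
Since (6/7)^2 = 0.7347 and (6/7)^3 = 0.6297, the smallest such K is 3.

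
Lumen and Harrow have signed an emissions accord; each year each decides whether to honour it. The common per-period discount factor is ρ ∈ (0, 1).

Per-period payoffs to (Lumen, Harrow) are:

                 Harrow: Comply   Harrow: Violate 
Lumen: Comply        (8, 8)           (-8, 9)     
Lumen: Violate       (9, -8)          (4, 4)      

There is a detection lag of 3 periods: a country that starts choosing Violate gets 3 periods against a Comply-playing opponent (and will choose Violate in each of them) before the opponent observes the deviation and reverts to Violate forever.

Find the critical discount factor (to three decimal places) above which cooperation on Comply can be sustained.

The best deviation is to choose Violate for all 3 undetected periods, earning 9 each, then 4 forever once detected.
Deviation value: 9(1−ρ^3)/(1−ρ) + 4ρ^3/(1−ρ); cooperation value: 8/(1−ρ).
IC: 8 ≥ 9(1−ρ^3) + 4ρ^3 = 9 − 5ρ^3.
So ρ^3 ≥ 1/5, giving ρ ≥ (1/5)^(1/3) ≈ 0.585.

0.585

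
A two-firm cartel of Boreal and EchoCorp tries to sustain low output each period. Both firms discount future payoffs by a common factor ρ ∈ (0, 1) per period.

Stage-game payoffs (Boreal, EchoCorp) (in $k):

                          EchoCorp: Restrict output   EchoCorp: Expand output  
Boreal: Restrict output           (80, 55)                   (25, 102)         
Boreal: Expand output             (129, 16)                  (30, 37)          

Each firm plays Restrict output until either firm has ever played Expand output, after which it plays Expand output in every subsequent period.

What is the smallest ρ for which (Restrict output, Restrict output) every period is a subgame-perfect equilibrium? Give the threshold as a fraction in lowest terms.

47/65

Boreal: cooperation gives 80 each period; deviation gives 129 once then 30 forever.
  80/(1−ρ) ≥ 129 + 30ρ/(1−ρ) ⇒ ρ ≥ 49/99.
EchoCorp: cooperation gives 55 each period; deviation gives 102 once then 37 forever.
  ρ ≥ 47/65.
Both must hold, so the binding constraint is EchoCorp's: ρ ≥ 47/65.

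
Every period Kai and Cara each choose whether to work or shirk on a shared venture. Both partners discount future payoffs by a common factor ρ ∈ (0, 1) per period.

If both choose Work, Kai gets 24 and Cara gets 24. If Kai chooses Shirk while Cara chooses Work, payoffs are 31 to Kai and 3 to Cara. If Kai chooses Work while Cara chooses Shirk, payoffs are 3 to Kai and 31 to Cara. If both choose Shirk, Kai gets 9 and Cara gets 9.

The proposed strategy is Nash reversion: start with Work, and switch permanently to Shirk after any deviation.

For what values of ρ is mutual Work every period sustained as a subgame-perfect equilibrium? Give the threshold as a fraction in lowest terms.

7/22

24/(1−ρ) ≥ 31 + 9ρ/(1−ρ)
24 ≥ 31 − 22ρ
ρ ≥ 7/22.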